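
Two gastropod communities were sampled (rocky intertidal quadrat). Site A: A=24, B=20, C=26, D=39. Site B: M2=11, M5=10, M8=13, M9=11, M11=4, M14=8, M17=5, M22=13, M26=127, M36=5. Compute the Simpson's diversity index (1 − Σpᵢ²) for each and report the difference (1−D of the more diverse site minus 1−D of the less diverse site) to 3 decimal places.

Site A: N=109, proportions 0.22018, 0.18349, 0.23853, 0.3578, giving 1−D = 0.73293 (working shown to 5 dp, full precision carried).
Site B: N=207, proportions 0.05314, 0.04831, 0.0628, 0.05314, 0.01932, 0.03865, 0.02415, 0.0628, 0.61353, 0.02415, giving 1−D = 0.60468.
Difference = |0.73293 − 0.60468| = 0.12825, i.e. 0.128 to 3 decimal places.

0.128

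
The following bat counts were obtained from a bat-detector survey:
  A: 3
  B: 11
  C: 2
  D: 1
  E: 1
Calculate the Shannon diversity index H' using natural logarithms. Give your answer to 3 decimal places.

1.165

Total N = 3+11+2+1+1 = 18, so the proportions are 0.16667, 0.61111, 0.11111, 0.05556, 0.05556 (working shown to 5 dp, full precision carried).
Each pᵢ ln pᵢ term: 0.16667×(-1.79176)=-0.29863, 0.61111×(-0.49248)=-0.30096, 0.11111×(-2.19722)=-0.24414, 0.05556×(-2.89037)=-0.16058, 0.05556×(-2.89037)=-0.16058.
Sum = -1.16487, so H' = 1.165.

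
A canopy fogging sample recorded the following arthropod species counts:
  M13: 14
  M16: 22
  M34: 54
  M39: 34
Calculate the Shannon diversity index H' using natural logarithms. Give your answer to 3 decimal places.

1.270

Total N = 14+22+54+34 = 124, so the proportions are 0.1129, 0.17742, 0.43548, 0.27419 (working shown to 5 dp, full precision carried).
Each pᵢ ln pᵢ term: 0.1129×(-2.18122)=-0.24627, 0.17742×(-1.72924)=-0.30680, 0.43548×(-0.83130)=-0.36202, 0.27419×(-1.29392)=-0.35478.
Sum = -1.26987, so H' = 1.270.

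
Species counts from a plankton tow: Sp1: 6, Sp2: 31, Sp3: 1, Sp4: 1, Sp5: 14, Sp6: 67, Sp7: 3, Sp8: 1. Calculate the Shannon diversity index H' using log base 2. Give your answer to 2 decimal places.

Total N = 6+31+1+1+14+67+3+1 = 124, so the proportions are 0.0484, 0.25, 0.0081, 0.0081, 0.1129, 0.5403, 0.0242, 0.0081 (working shown to 4 dp, full precision carried).
Each pᵢ log₂ pᵢ term: 0.0484×(-4.3692)=-0.2114, 0.25×(-2.0000)=-0.5000, 0.0081×(-6.9542)=-0.0561, 0.0081×(-6.9542)=-0.0561, 0.1129×(-3.1468)=-0.3553, 0.5403×(-0.8881)=-0.4799, 0.0242×(-5.3692)=-0.1299, 0.0081×(-6.9542)=-0.0561.
Sum = -1.8447, so H' = 1.84.

1.84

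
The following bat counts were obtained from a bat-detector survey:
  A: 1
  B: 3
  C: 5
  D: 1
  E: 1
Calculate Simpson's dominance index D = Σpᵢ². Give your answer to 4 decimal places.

Total N = 1+3+5+1+1 = 11, so the proportions are 0.090909, 0.272727, 0.454545, 0.090909, 0.090909 (working shown to 6 dp, full precision carried).
D = 0.090909² + 0.272727² + 0.454545² + 0.090909² + 0.090909² = 0.008264 + 0.074380 + 0.206612 + 0.008264 + 0.008264 = 0.305785.
To 4 decimal places, D = 0.3058.

0.3058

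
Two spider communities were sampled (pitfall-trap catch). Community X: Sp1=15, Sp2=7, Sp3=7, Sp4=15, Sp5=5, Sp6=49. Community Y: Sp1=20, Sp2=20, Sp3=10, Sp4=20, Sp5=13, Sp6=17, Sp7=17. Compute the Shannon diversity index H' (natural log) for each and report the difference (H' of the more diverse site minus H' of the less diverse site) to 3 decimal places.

Community X: N=98, proportions 0.15306, 0.07143, 0.07143, 0.15306, 0.05102, 0.5, giving H' = 1.44996 (working shown to 5 dp, full precision carried).
Community Y: N=117, proportions 0.17094, 0.17094, 0.08547, 0.17094, 0.11111, 0.1453, 0.1453, giving H' = 1.92078.
Difference = |1.44996 − 1.92078| = 0.47082, i.e. 0.471 to 3 decimal places.

0.471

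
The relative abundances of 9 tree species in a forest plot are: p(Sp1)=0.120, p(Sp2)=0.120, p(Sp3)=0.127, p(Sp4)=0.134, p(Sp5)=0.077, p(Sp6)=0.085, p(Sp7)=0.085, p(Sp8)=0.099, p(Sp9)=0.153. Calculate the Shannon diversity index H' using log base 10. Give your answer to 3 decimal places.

0.944

Each pᵢ log₁₀ pᵢ term (working shown to 5 dp, full precision carried): 0.12×(-0.92082)=-0.11050, 0.12×(-0.92082)=-0.11050, 0.127×(-0.89620)=-0.11382, 0.134×(-0.87290)=-0.11697, 0.077×(-1.11351)=-0.08574, 0.085×(-1.07058)=-0.09100, 0.085×(-1.07058)=-0.09100, 0.099×(-1.00436)=-0.09943, 0.153×(-0.81531)=-0.12474.
Sum = -0.94369, so H' = 0.944.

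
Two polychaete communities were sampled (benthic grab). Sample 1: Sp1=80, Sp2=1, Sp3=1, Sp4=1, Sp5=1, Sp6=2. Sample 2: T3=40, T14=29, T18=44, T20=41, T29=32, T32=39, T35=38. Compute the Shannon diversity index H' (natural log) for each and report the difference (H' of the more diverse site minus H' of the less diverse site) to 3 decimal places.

Sample 1: N=86, proportions 0.930233, 0.011628, 0.011628, 0.011628, 0.011628, 0.023256, giving H' = 0.361924 (working shown to 6 dp, full precision carried).
Sample 2: N=263, proportions 0.152091, 0.110266, 0.1673, 0.155894, 0.121673, 0.148289, 0.144487, giving H' = 1.937256.
Difference = |0.361924 − 1.937256| = 1.575332, i.e. 1.575 to 3 decimal places.

1.575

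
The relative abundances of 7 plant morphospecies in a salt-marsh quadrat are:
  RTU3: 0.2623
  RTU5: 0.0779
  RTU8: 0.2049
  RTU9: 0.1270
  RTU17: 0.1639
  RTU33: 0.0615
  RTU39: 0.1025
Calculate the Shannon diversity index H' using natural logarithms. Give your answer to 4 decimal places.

Each pᵢ ln pᵢ term (working shown to 6 dp, full precision carried): 0.2623×(-1.338266)=-0.351027, 0.0779×(-2.552329)=-0.198826, 0.2049×(-1.585233)=-0.324814, 0.127×(-2.063568)=-0.262073, 0.1639×(-1.808499)=-0.296413, 0.0615×(-2.788718)=-0.171506, 0.1025×(-2.277892)=-0.233484.
Sum = -1.838144, so H' = 1.8381.

1.8381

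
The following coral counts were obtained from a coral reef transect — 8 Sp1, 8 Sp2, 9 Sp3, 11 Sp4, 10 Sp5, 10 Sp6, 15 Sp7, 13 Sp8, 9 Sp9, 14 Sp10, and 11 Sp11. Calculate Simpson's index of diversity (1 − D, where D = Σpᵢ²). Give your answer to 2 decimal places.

0.91

Total N = 8+8+9+11+10+10+15+13+9+14+11 = 118, so the proportions are 0.0678, 0.0678, 0.0763, 0.0932, 0.0847, 0.0847, 0.1271, 0.1102, 0.0763, 0.1186, 0.0932 (working shown to 4 dp, full precision carried).
D = 0.0678² + 0.0678² + 0.0763² + 0.0932² + 0.0847² + 0.0847² + 0.1271² + 0.1102² + 0.0763² + 0.1186² + 0.0932² = 0.0046 + 0.0046 + 0.0058 + 0.0087 + 0.0072 + 0.0072 + 0.0162 + 0.0121 + 0.0058 + 0.0141 + 0.0087 = 0.0949.
So 1 − D = 0.9051, i.e. 0.91 to 2 decimal places.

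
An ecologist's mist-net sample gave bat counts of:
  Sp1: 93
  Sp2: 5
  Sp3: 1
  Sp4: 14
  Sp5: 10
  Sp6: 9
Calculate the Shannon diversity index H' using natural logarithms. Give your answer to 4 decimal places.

1.0243

Total N = 93+5+1+14+10+9 = 132, so the proportions are 0.704545, 0.037879, 0.007576, 0.106061, 0.075758, 0.068182 (working shown to 6 dp, full precision carried).
Each pᵢ ln pᵢ term: 0.704545×(-0.350202)=-0.246734, 0.037879×(-3.273364)=-0.123991, 0.007576×(-4.882802)=-0.036991, 0.106061×(-2.243745)=-0.237973, 0.075758×(-2.580217)=-0.195471, 0.068182×(-2.685577)=-0.183108.
Sum = -1.024267, so H' = 1.0243.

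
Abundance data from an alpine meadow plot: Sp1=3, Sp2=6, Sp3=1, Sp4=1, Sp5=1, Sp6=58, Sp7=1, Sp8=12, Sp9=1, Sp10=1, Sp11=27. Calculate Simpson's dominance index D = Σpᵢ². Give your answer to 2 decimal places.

0.34

Total N = 3+6+1+1+1+58+1+12+1+1+27 = 112, so the proportions are 0.0268, 0.0536, 0.0089, 0.0089, 0.0089, 0.5179, 0.0089, 0.1071, 0.0089, 0.0089, 0.2411 (working shown to 4 dp, full precision carried).
D = 0.0268² + 0.0536² + 0.0089² + 0.0089² + 0.0089² + 0.5179² + 0.0089² + 0.1071² + 0.0089² + 0.0089² + 0.2411² = 0.0007 + 0.0029 + 0.0001 + 0.0001 + 0.0001 + 0.2682 + 0.0001 + 0.0115 + 0.0001 + 0.0001 + 0.0581 = 0.3418.
To 2 decimal places, D = 0.34.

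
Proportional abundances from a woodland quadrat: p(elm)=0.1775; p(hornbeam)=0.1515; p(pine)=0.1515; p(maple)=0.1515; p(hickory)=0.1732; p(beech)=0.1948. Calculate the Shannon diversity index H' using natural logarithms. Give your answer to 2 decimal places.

Each pᵢ ln pᵢ term (working shown to 4 dp, full precision carried): 0.1775×(-1.7288)=-0.3069, 0.1515×(-1.8872)=-0.2859, 0.1515×(-1.8872)=-0.2859, 0.1515×(-1.8872)=-0.2859, 0.1732×(-1.7533)=-0.3037, 0.1948×(-1.6358)=-0.3187.
Sum = -1.7869, so H' = 1.79.

1.79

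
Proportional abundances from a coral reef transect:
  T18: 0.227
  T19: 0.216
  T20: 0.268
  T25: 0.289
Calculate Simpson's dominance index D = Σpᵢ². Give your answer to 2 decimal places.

0.25

D = 0.227² + 0.216² + 0.268² + 0.289² = 0.0515 + 0.0467 + 0.0718 + 0.0835 = 0.2535 (working shown to 4 dp, full precision carried).
To 2 decimal places, D = 0.25.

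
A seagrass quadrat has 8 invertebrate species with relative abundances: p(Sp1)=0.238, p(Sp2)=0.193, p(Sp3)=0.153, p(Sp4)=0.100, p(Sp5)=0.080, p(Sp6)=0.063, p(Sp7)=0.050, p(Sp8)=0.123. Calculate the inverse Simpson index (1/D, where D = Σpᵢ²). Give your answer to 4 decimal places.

D = 0.238² + 0.193² + 0.153² + 0.1² + 0.08² + 0.063² + 0.05² + 0.123² = 0.05664400 + 0.03724900 + 0.02340900 + 0.01000000 + 0.00640000 + 0.00396900 + 0.00250000 + 0.01512900 = 0.15530000 (working shown to 8 dp, full precision carried).
So 1/D = 6.439150, i.e. 6.4392 to 4 decimal places.

6.4392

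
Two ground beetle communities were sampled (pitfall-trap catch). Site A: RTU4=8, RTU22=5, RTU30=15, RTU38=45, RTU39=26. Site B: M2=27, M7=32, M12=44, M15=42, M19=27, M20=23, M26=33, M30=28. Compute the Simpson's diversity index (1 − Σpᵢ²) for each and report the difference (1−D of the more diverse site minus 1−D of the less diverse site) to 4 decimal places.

Site A: N=99, proportions 0.080808081, 0.050505051, 0.151515152, 0.454545455, 0.262626263, giving 1−D = 0.692378329 (working shown to 9 dp, full precision carried).
Site B: N=256, proportions 0.10546875, 0.125, 0.171875, 0.1640625, 0.10546875, 0.08984375, 0.12890625, 0.109375, giving 1−D = 0.869018555.
Difference = |0.692378329 − 0.869018555| = 0.176640226, i.e. 0.1766 to 4 decimal places.

0.1766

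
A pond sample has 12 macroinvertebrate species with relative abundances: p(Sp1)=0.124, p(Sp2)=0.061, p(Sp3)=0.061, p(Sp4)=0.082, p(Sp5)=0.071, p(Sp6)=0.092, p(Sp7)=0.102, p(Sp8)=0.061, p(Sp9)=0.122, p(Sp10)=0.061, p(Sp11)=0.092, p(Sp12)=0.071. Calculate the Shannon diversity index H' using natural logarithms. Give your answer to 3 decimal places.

2.450

Each pᵢ ln pᵢ term (working shown to 5 dp, full precision carried): 0.124×(-2.08747)=-0.25885, 0.061×(-2.79688)=-0.17061, 0.061×(-2.79688)=-0.17061, 0.082×(-2.50104)=-0.20508, 0.071×(-2.64508)=-0.18780, 0.092×(-2.38597)=-0.21951, 0.102×(-2.28278)=-0.23284, 0.061×(-2.79688)=-0.17061, 0.122×(-2.10373)=-0.25666, 0.061×(-2.79688)=-0.17061, 0.092×(-2.38597)=-0.21951, 0.071×(-2.64508)=-0.18780.
Sum = -2.45049, so H' = 2.450.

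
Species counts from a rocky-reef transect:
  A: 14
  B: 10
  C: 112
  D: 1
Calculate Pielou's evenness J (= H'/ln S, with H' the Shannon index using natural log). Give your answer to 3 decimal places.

Total N = 14+10+112+1 = 137, so the proportions are 0.10219, 0.07299, 0.81752, 0.0073 (working shown to 5 dp, full precision carried).
H' = −Σ pᵢ ln pᵢ = −((-0.23309) + (-0.19105) + (-0.16472) + (-0.03591)) = 0.62477.
With S = 4 species, ln S = 1.38629, so J = 0.62477/1.38629 = 0.45067, i.e. 0.451 to 3 decimal places.

0.451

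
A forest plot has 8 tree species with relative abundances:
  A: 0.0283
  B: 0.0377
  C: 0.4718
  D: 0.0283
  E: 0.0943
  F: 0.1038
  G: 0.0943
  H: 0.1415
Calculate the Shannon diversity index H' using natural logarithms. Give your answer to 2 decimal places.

1.64

Each pᵢ ln pᵢ term (working shown to 4 dp, full precision carried): 0.0283×(-3.5649)=-0.1009, 0.0377×(-3.2781)=-0.1236, 0.4718×(-0.7512)=-0.3544, 0.0283×(-3.5649)=-0.1009, 0.0943×(-2.3613)=-0.2227, 0.1038×(-2.2653)=-0.2351, 0.0943×(-2.3613)=-0.2227, 0.1415×(-1.9555)=-0.2767.
Sum = -1.6369, so H' = 1.64.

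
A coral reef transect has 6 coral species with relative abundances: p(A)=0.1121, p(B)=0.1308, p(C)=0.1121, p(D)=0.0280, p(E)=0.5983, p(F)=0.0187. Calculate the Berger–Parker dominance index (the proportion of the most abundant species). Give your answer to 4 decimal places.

The largest proportion is 0.5983, i.e. d = 0.5983 to 4 decimal places.

0.5983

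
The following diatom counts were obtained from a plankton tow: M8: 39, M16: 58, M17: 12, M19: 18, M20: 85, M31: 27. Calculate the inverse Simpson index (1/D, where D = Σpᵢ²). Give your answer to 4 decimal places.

Total N = 39+58+12+18+85+27 = 239, so the proportions are 0.16317992, 0.24267782, 0.05020921, 0.07531381, 0.35564854, 0.11297071 (working shown to 8 dp, full precision carried).
D = 0.16317992² + 0.24267782² + 0.05020921² + 0.07531381² + 0.35564854² + 0.11297071² = 0.02662769 + 0.05889253 + 0.00252096 + 0.00567217 + 0.12648588 + 0.01276238 = 0.23296161.
So 1/D = 4.292553, i.e. 4.2926 to 4 decimal places.

4.2926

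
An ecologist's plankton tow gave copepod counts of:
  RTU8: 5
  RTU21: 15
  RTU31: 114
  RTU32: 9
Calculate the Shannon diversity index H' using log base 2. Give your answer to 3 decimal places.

1.022

Total N = 5+15+114+9 = 143, so the proportions are 0.03497, 0.1049, 0.7972, 0.06294 (working shown to 5 dp, full precision carried).
Each pᵢ log₂ pᵢ term: 0.03497×(-4.83794)=-0.16916, 0.1049×(-3.25298)=-0.34122, 0.7972×(-0.32698)=-0.26067, 0.06294×(-3.98995)=-0.25112.
Sum = -1.02217, so H' = 1.022.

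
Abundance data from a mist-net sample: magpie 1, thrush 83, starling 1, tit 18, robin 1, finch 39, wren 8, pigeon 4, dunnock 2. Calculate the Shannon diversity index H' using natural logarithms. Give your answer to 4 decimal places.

Total N = 1+83+1+18+1+39+8+4+2 = 157, so the proportions are 0.006369, 0.528662, 0.006369, 0.11465, 0.006369, 0.248408, 0.050955, 0.025478, 0.012739 (working shown to 6 dp, full precision carried).
Each pᵢ ln pᵢ term: 0.006369×(-5.056246)=-0.032205, 0.528662×(-0.637405)=-0.336972, 0.006369×(-5.056246)=-0.032205, 0.11465×(-2.165874)=-0.248317, 0.006369×(-5.056246)=-0.032205, 0.248408×(-1.392684)=-0.345953, 0.050955×(-2.976804)=-0.151684, 0.025478×(-3.669951)=-0.093502, 0.012739×(-4.363099)=-0.055581.
Sum = -1.328626, so H' = 1.3286.

1.3286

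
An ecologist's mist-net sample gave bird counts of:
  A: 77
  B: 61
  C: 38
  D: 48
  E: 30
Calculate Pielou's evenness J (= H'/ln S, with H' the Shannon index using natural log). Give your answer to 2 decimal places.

0.97

Total N = 77+61+38+48+30 = 254, so the proportions are 0.3031, 0.2402, 0.1496, 0.189, 0.1181 (working shown to 4 dp, full precision carried).
H' = −Σ pᵢ ln pᵢ = −((-0.3618) + (-0.3426) + (-0.2842) + (-0.3149) + (-0.2523)) = 1.5558.
With S = 5 species, ln S = 1.6094, so J = 1.5558/1.6094 = 0.9667, i.e. 0.97 to 2 decimal places.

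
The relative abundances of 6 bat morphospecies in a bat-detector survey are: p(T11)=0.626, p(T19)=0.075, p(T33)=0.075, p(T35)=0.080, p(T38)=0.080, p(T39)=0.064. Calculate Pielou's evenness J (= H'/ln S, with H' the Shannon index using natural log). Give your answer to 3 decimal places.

0.704

H' = −Σ pᵢ ln pᵢ = −((-0.29322) + (-0.19427) + (-0.19427) + (-0.20206) + (-0.20206) + (-0.17593)) = 1.26181 (working shown to 5 dp, full precision carried).
With S = 6 species, ln S = 1.79176, so J = 1.26181/1.79176 = 0.70423, i.e. 0.704 to 3 decimal places.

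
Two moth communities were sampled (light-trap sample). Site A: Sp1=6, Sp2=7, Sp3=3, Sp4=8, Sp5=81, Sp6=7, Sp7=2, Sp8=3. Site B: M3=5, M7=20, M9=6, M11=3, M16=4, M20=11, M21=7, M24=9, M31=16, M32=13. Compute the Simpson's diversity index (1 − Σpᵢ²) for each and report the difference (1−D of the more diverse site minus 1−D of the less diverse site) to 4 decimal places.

0.3639

Site A: N=117, proportions 0.051282, 0.059829, 0.025641, 0.068376, 0.692308, 0.059829, 0.017094, 0.025641, giving 1−D = 0.504639 (working shown to 6 dp, full precision carried).
Site B: N=94, proportions 0.053191, 0.212766, 0.06383, 0.031915, 0.042553, 0.117021, 0.074468, 0.095745, 0.170213, 0.138298, giving 1−D = 0.868493.
Difference = |0.504639 − 0.868493| = 0.363854, i.e. 0.3639 to 4 decimal places.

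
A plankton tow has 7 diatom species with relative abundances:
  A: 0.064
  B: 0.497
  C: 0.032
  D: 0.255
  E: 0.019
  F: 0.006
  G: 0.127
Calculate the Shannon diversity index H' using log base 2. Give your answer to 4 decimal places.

Each pᵢ log₂ pᵢ term (working shown to 6 dp, full precision carried): 0.064×(-3.965784)=-0.253810, 0.497×(-1.008682)=-0.501315, 0.032×(-4.965784)=-0.158905, 0.255×(-1.971431)=-0.502715, 0.019×(-5.717857)=-0.108639, 0.006×(-7.380822)=-0.044285, 0.127×(-2.977100)=-0.378092.
Sum = -1.947761, so H' = 1.9478.

1.9478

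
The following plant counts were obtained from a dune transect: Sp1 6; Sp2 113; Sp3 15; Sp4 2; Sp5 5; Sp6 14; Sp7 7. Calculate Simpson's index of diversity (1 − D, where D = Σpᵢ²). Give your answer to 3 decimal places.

0.493

Total N = 6+113+15+2+5+14+7 = 162, so the proportions are 0.03704, 0.69753, 0.09259, 0.01235, 0.03086, 0.08642, 0.04321 (working shown to 5 dp, full precision carried).
D = 0.03704² + 0.69753² + 0.09259² + 0.01235² + 0.03086² + 0.08642² + 0.04321² = 0.00137 + 0.48655 + 0.00857 + 0.00015 + 0.00095 + 0.00747 + 0.00187 = 0.50693.
So 1 − D = 0.49307, i.e. 0.493 to 3 decimal places.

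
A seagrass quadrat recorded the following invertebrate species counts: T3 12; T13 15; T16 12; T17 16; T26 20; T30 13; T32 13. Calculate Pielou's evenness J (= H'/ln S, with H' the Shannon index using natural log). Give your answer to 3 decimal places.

0.992

Total N = 12+15+12+16+20+13+13 = 101, so the proportions are 0.11881, 0.14851, 0.11881, 0.15842, 0.19802, 0.12871, 0.12871 (working shown to 5 dp, full precision carried).
H' = −Σ pᵢ ln pᵢ = −((-0.25309) + (-0.28323) + (-0.25309) + (-0.29189) + (-0.32067) + (-0.26388) + (-0.26388)) = 1.92974.
With S = 7 species, ln S = 1.94591, so J = 1.92974/1.94591 = 0.99169, i.e. 0.992 to 3 decimal places.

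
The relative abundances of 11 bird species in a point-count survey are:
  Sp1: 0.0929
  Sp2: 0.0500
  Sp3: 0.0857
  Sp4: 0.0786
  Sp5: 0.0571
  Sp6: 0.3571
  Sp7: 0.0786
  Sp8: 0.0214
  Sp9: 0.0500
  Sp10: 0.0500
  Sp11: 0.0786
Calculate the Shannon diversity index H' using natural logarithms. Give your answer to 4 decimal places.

Each pᵢ ln pᵢ term (working shown to 6 dp, full precision carried): 0.0929×(-2.376232)=-0.220752, 0.05×(-2.995732)=-0.149787, 0.0857×(-2.456902)=-0.210557, 0.0786×(-2.543384)=-0.199910, 0.0571×(-2.862951)=-0.163475, 0.3571×(-1.029739)=-0.367720, 0.0786×(-2.543384)=-0.199910, 0.0214×(-3.844364)=-0.082269, 0.05×(-2.995732)=-0.149787, 0.05×(-2.995732)=-0.149787, 0.0786×(-2.543384)=-0.199910.
Sum = -2.093862, so H' = 2.0939.

2.0939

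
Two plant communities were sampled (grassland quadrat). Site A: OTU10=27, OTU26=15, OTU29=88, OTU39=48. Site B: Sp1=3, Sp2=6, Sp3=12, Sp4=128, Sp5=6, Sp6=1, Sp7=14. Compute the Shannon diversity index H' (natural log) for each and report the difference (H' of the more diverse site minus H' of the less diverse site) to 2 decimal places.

0.25

Site A: N=178, proportions 0.1517, 0.0843, 0.4944, 0.2697, giving H' = 1.1962 (working shown to 4 dp, full precision carried).
Site B: N=170, proportions 0.0176, 0.0353, 0.0706, 0.7529, 0.0353, 0.0059, 0.0824, giving H' = 0.9439.
Difference = |1.1962 − 0.9439| = 0.2523, i.e. 0.25 to 2 decimal places.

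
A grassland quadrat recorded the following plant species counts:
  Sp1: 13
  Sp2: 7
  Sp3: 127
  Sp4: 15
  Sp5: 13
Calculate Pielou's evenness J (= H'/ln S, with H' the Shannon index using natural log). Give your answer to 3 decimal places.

0.595

Total N = 13+7+127+15+13 = 175, so the proportions are 0.07429, 0.04, 0.72571, 0.08571, 0.07429 (working shown to 5 dp, full precision carried).
H' = −Σ pᵢ ln pᵢ = −((-0.19313) + (-0.12876) + (-0.23266) + (-0.21058) + (-0.19313)) = 0.95826.
With S = 5 species, ln S = 1.60944, so J = 0.95826/1.60944 = 0.59540, i.e. 0.595 to 3 decimal places.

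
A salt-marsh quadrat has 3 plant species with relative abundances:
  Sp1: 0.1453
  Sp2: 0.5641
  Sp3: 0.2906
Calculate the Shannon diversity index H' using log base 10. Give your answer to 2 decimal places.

Each pᵢ log₁₀ pᵢ term (working shown to 4 dp, full precision carried): 0.1453×(-0.8377)=-0.1217, 0.5641×(-0.2486)=-0.1403, 0.2906×(-0.5367)=-0.1560.
Sum = -0.4179, so H' = 0.42.

0.42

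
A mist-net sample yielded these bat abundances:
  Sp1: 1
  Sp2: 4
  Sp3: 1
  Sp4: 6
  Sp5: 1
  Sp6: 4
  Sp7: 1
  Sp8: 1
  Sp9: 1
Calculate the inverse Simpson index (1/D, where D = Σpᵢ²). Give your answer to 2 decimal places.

5.41

Total N = 1+4+1+6+1+4+1+1+1 = 20, so the proportions are 0.05, 0.2, 0.05, 0.3, 0.05, 0.2, 0.05, 0.05, 0.05 (working shown to 6 dp, full precision carried).
D = 0.05² + 0.2² + 0.05² + 0.3² + 0.05² + 0.2² + 0.05² + 0.05² + 0.05² = 0.002500 + 0.040000 + 0.002500 + 0.090000 + 0.002500 + 0.040000 + 0.002500 + 0.002500 + 0.002500 = 0.185000.
So 1/D = 5.4054, i.e. 5.41 to 2 decimal places.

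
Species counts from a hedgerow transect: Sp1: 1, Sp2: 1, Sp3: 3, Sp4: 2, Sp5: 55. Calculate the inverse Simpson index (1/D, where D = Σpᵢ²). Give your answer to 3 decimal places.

1.264

Total N = 1+1+3+2+55 = 62, so the proportions are 0.016129, 0.016129, 0.048387, 0.032258, 0.887097 (working shown to 6 dp, full precision carried).
D = 0.016129² + 0.016129² + 0.048387² + 0.032258² + 0.887097² = 0.000260 + 0.000260 + 0.002341 + 0.001041 + 0.786941 = 0.790843.
So 1/D = 1.26447, i.e. 1.264 to 3 decimal places.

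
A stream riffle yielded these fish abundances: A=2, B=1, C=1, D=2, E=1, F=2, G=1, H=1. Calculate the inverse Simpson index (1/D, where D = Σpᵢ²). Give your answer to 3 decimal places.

Total N = 2+1+1+2+1+2+1+1 = 11, so the proportions are 0.1818182, 0.0909091, 0.0909091, 0.1818182, 0.0909091, 0.1818182, 0.0909091, 0.0909091 (working shown to 7 dp, full precision carried).
D = 0.1818182² + 0.0909091² + 0.0909091² + 0.1818182² + 0.0909091² + 0.1818182² + 0.0909091² + 0.0909091² = 0.0330579 + 0.0082645 + 0.0082645 + 0.0330579 + 0.0082645 + 0.0330579 + 0.0082645 + 0.0082645 = 0.1404959.
So 1/D = 7.11765, i.e. 7.118 to 3 decimal places.

7.118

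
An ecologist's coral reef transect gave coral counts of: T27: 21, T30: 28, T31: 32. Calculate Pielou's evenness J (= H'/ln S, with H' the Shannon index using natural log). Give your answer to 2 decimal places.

Total N = 21+28+32 = 81, so the proportions are 0.2593, 0.3457, 0.3951 (working shown to 4 dp, full precision carried).
H' = −Σ pᵢ ln pᵢ = −((-0.3500) + (-0.3672) + (-0.3669)) = 1.0841.
With S = 3 species, ln S = 1.0986, so J = 1.0841/1.0986 = 0.9868, i.e. 0.99 to 2 decimal places.

0.99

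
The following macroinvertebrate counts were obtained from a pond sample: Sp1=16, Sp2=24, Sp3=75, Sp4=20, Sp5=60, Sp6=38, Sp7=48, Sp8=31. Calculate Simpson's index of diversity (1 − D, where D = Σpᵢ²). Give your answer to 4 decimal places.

0.8442

Total N = 16+24+75+20+60+38+48+31 = 312, so the proportions are 0.051282, 0.076923, 0.240385, 0.064103, 0.192308, 0.121795, 0.153846, 0.099359 (working shown to 6 dp, full precision carried).
D = 0.051282² + 0.076923² + 0.240385² + 0.064103² + 0.192308² + 0.121795² + 0.153846² + 0.099359² = 0.002630 + 0.005917 + 0.057785 + 0.004109 + 0.036982 + 0.014834 + 0.023669 + 0.009872 = 0.155798.
So 1 − D = 0.844202, i.e. 0.8442 to 4 decimal places.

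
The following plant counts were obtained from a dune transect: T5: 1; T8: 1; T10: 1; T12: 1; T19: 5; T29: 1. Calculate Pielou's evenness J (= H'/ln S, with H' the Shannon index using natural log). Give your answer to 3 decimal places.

Total N = 1+1+1+1+5+1 = 10, so the proportions are 0.1, 0.1, 0.1, 0.1, 0.5, 0.1 (working shown to 5 dp, full precision carried).
H' = −Σ pᵢ ln pᵢ = −((-0.23026) + (-0.23026) + (-0.23026) + (-0.23026) + (-0.34657) + (-0.23026)) = 1.49787.
With S = 6 species, ln S = 1.79176, so J = 1.49787/1.79176 = 0.83598, i.e. 0.836 to 3 decimal places.

0.836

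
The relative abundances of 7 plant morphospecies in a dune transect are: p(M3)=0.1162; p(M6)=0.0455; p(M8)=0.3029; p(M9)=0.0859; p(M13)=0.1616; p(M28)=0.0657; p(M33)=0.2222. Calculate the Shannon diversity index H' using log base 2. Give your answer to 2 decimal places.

2.55

Each pᵢ log₂ pᵢ term (working shown to 5 dp, full precision carried): 0.1162×(-3.10532)=-0.36084, 0.0455×(-4.45799)=-0.20284, 0.3029×(-1.72309)=-0.52192, 0.0859×(-3.54120)=-0.30419, 0.1616×(-2.62950)=-0.42493, 0.0657×(-3.92796)=-0.25807, 0.2222×(-2.17007)=-0.48219.
Sum = -2.55497, so H' = 2.55.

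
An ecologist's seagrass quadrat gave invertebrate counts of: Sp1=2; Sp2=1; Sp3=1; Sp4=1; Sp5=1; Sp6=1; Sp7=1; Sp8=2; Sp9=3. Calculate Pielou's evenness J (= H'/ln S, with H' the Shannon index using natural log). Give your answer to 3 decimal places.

0.955

Total N = 2+1+1+1+1+1+1+2+3 = 13, so the proportions are 0.15385, 0.07692, 0.07692, 0.07692, 0.07692, 0.07692, 0.07692, 0.15385, 0.23077 (working shown to 5 dp, full precision carried).
H' = −Σ pᵢ ln pᵢ = −((-0.28797) + (-0.19730) + (-0.19730) + (-0.19730) + (-0.19730) + (-0.19730) + (-0.19730) + (-0.28797) + (-0.33839)) = 2.09815.
With S = 9 species, ln S = 2.19722, so J = 2.09815/2.19722 = 0.95491, i.e. 0.955 to 3 decimal places.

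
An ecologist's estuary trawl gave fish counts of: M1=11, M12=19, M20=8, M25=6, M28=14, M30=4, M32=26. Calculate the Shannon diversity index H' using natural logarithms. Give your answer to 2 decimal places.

1.79

Total N = 11+19+8+6+14+4+26 = 88, so the proportions are 0.125, 0.2159, 0.0909, 0.0682, 0.1591, 0.0455, 0.2955 (working shown to 4 dp, full precision carried).
Each pᵢ ln pᵢ term: 0.125×(-2.0794)=-0.2599, 0.2159×(-1.5329)=-0.3310, 0.0909×(-2.3979)=-0.2180, 0.0682×(-2.6856)=-0.1831, 0.1591×(-1.8383)=-0.2925, 0.0455×(-3.0910)=-0.1405, 0.2955×(-1.2192)=-0.3602.
Sum = -1.7852, so H' = 1.79.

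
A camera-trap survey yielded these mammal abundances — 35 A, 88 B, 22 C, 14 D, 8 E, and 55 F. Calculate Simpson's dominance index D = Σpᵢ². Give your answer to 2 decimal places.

0.26

Total N = 35+88+22+14+8+55 = 222, so the proportions are 0.1577, 0.3964, 0.0991, 0.0631, 0.036, 0.2477 (working shown to 4 dp, full precision carried).
D = 0.1577² + 0.3964² + 0.0991² + 0.0631² + 0.036² + 0.2477² = 0.0249 + 0.1571 + 0.0098 + 0.0040 + 0.0013 + 0.0614 = 0.2585.
To 2 decimal places, D = 0.26.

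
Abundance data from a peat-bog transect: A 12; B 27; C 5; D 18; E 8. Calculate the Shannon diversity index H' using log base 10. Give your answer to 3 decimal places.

Total N = 12+27+5+18+8 = 70, so the proportions are 0.17143, 0.38571, 0.07143, 0.25714, 0.11429 (working shown to 5 dp, full precision carried).
Each pᵢ log₁₀ pᵢ term: 0.17143×(-0.76592)=-0.13130, 0.38571×(-0.41373)=-0.15958, 0.07143×(-1.14613)=-0.08187, 0.25714×(-0.58983)=-0.15167, 0.11429×(-0.94201)=-0.10766.
Sum = -0.63208, so H' = 0.632.

0.632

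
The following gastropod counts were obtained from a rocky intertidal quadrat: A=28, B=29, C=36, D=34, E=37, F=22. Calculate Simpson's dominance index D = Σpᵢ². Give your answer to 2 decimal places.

Total N = 28+29+36+34+37+22 = 186, so the proportions are 0.1505, 0.1559, 0.1935, 0.1828, 0.1989, 0.1183 (working shown to 4 dp, full precision carried).
D = 0.1505² + 0.1559² + 0.1935² + 0.1828² + 0.1989² + 0.1183² = 0.0227 + 0.0243 + 0.0375 + 0.0334 + 0.0396 + 0.0140 = 0.1714.
To 2 decimal places, D = 0.17.

0.17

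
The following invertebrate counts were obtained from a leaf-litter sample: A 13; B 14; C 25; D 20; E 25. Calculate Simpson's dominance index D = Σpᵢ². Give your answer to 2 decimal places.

0.21

Total N = 13+14+25+20+25 = 97, so the proportions are 0.134, 0.1443, 0.2577, 0.2062, 0.2577 (working shown to 4 dp, full precision carried).
D = 0.134² + 0.1443² + 0.2577² + 0.2062² + 0.2577² = 0.0180 + 0.0208 + 0.0664 + 0.0425 + 0.0664 = 0.2142.
To 2 decimal places, D = 0.21.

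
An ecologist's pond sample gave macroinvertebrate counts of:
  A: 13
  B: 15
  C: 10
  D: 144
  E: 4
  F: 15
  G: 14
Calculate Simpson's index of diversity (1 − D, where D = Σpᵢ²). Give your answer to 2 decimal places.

0.53

Total N = 13+15+10+144+4+15+14 = 215, so the proportions are 0.0605, 0.0698, 0.0465, 0.6698, 0.0186, 0.0698, 0.0651 (working shown to 4 dp, full precision carried).
D = 0.0605² + 0.0698² + 0.0465² + 0.6698² + 0.0186² + 0.0698² + 0.0651² = 0.0037 + 0.0049 + 0.0022 + 0.4486 + 0.0003 + 0.0049 + 0.0042 = 0.4687.
So 1 − D = 0.5313, i.e. 0.53 to 2 decimal places.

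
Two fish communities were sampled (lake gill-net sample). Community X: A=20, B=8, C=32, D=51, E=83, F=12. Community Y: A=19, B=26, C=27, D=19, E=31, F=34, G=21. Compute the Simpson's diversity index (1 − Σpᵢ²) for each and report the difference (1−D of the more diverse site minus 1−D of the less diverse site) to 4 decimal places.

Community X: N=206, proportions 0.097087, 0.038835, 0.15534, 0.247573, 0.402913, 0.058252, giving 1−D = 0.737911 (working shown to 6 dp, full precision carried).
Community Y: N=177, proportions 0.107345, 0.146893, 0.152542, 0.107345, 0.175141, 0.19209, 0.118644, giving 1−D = 0.850458.
Difference = |0.737911 − 0.850458| = 0.112547, i.e. 0.1125 to 4 decimal places.

0.1125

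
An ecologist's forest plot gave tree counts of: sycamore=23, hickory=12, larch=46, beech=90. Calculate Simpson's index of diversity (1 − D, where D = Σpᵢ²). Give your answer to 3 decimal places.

0.628

Total N = 23+12+46+90 = 171, so the proportions are 0.1345, 0.07018, 0.26901, 0.52632 (working shown to 5 dp, full precision carried).
D = 0.1345² + 0.07018² + 0.26901² + 0.52632² = 0.01809 + 0.00492 + 0.07236 + 0.27701 = 0.37239.
So 1 − D = 0.62761, i.e. 0.628 to 3 decimal places.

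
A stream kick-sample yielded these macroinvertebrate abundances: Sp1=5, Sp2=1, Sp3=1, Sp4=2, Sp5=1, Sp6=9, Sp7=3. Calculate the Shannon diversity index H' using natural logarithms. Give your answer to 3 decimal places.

1.614

Total N = 5+1+1+2+1+9+3 = 22, so the proportions are 0.22727, 0.04545, 0.04545, 0.09091, 0.04545, 0.40909, 0.13636 (working shown to 5 dp, full precision carried).
Each pᵢ ln pᵢ term: 0.22727×(-1.48160)=-0.33673, 0.04545×(-3.09104)=-0.14050, 0.04545×(-3.09104)=-0.14050, 0.09091×(-2.39790)=-0.21799, 0.04545×(-3.09104)=-0.14050, 0.40909×(-0.89382)=-0.36565, 0.13636×(-1.99243)=-0.27170.
Sum = -1.61357, so H' = 1.614.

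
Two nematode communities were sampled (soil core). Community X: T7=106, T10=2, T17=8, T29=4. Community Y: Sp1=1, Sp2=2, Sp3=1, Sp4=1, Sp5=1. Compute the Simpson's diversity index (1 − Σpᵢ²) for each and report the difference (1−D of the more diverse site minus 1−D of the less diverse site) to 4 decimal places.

Community X: N=120, proportions 0.883333, 0.016667, 0.066667, 0.033333, giving 1−D = 0.213889 (working shown to 6 dp, full precision carried).
Community Y: N=6, proportions 0.166667, 0.333333, 0.166667, 0.166667, 0.166667, giving 1−D = 0.777778.
Difference = |0.213889 − 0.777778| = 0.563889, i.e. 0.5639 to 4 decimal places.

0.5639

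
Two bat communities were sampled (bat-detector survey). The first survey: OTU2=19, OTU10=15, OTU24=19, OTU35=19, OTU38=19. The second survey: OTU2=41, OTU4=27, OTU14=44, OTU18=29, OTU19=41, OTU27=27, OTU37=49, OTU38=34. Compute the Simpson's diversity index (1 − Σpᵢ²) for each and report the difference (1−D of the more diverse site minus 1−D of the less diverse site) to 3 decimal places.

0.071

The first survey: N=91, proportions 0.20879, 0.16484, 0.20879, 0.20879, 0.20879, giving 1−D = 0.79845 (working shown to 5 dp, full precision carried).
The second survey: N=292, proportions 0.14041, 0.09247, 0.15068, 0.09932, 0.14041, 0.09247, 0.16781, 0.11644, giving 1−D = 0.86918.
Difference = |0.79845 − 0.86918| = 0.07073, i.e. 0.071 to 3 decimal places.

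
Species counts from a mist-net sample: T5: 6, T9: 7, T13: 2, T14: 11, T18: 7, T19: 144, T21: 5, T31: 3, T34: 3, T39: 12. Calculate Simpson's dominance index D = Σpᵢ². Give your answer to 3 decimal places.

0.530

Total N = 6+7+2+11+7+144+5+3+3+12 = 200, so the proportions are 0.03, 0.035, 0.01, 0.055, 0.035, 0.72, 0.025, 0.015, 0.015, 0.06 (working shown to 5 dp, full precision carried).
D = 0.03² + 0.035² + 0.01² + 0.055² + 0.035² + 0.72² + 0.025² + 0.015² + 0.015² + 0.06² = 0.00090 + 0.00123 + 0.00010 + 0.00302 + 0.00123 + 0.51840 + 0.00063 + 0.00022 + 0.00022 + 0.00360 = 0.52955.
To 3 decimal places, D = 0.530.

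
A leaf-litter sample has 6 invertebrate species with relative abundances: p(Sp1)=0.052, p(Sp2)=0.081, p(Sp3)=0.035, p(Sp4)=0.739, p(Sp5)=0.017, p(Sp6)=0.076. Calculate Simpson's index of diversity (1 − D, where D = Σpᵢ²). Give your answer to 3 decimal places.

D = 0.052² + 0.081² + 0.035² + 0.739² + 0.017² + 0.076² = 0.00270 + 0.00656 + 0.00123 + 0.54612 + 0.00029 + 0.00578 = 0.56268 (working shown to 5 dp, full precision carried).
So 1 − D = 0.43732, i.e. 0.437 to 3 decimal places.

0.437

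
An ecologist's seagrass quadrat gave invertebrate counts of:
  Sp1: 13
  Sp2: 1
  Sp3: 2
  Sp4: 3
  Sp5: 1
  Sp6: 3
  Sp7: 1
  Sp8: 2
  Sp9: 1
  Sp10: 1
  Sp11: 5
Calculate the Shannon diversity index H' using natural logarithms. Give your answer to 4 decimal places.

1.9585

Total N = 13+1+2+3+1+3+1+2+1+1+5 = 33, so the proportions are 0.393939, 0.030303, 0.060606, 0.090909, 0.030303, 0.090909, 0.030303, 0.060606, 0.030303, 0.030303, 0.151515 (working shown to 6 dp, full precision carried).
Each pᵢ ln pᵢ term: 0.393939×(-0.931558)=-0.366977, 0.030303×(-3.496508)=-0.105955, 0.060606×(-2.803360)=-0.169901, 0.090909×(-2.397895)=-0.217990, 0.030303×(-3.496508)=-0.105955, 0.090909×(-2.397895)=-0.217990, 0.030303×(-3.496508)=-0.105955, 0.060606×(-2.803360)=-0.169901, 0.030303×(-3.496508)=-0.105955, 0.030303×(-3.496508)=-0.105955, 0.151515×(-1.887070)=-0.285920.
Sum = -1.958453, so H' = 1.9585.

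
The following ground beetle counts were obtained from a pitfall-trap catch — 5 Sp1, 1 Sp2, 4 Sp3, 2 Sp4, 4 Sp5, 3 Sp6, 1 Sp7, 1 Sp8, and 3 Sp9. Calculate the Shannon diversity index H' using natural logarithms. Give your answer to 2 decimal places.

2.05

Total N = 5+1+4+2+4+3+1+1+3 = 24, so the proportions are 0.2083, 0.0417, 0.1667, 0.0833, 0.1667, 0.125, 0.0417, 0.0417, 0.125 (working shown to 4 dp, full precision carried).
Each pᵢ ln pᵢ term: 0.2083×(-1.5686)=-0.3268, 0.0417×(-3.1781)=-0.1324, 0.1667×(-1.7918)=-0.2986, 0.0833×(-2.4849)=-0.2071, 0.1667×(-1.7918)=-0.2986, 0.125×(-2.0794)=-0.2599, 0.0417×(-3.1781)=-0.1324, 0.0417×(-3.1781)=-0.1324, 0.125×(-2.0794)=-0.2599.
Sum = -2.0482, so H' = 2.05.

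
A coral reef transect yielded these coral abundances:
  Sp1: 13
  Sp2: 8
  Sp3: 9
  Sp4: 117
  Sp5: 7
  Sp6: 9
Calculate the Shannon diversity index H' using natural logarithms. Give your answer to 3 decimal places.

Total N = 13+8+9+117+7+9 = 163, so the proportions are 0.07975, 0.04908, 0.05521, 0.71779, 0.04294, 0.05521 (working shown to 5 dp, full precision carried).
Each pᵢ ln pᵢ term: 0.07975×(-2.52880)=-0.20168, 0.04908×(-3.01431)=-0.14794, 0.05521×(-2.89653)=-0.15993, 0.71779×(-0.33158)=-0.23800, 0.04294×(-3.14784)=-0.13518, 0.05521×(-2.89653)=-0.15993.
Sum = -1.04267, so H' = 1.043.

1.043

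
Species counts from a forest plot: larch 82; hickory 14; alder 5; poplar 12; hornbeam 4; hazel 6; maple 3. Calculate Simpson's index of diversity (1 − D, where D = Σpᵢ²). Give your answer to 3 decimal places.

0.550

Total N = 82+14+5+12+4+6+3 = 126, so the proportions are 0.65079, 0.11111, 0.03968, 0.09524, 0.03175, 0.04762, 0.02381 (working shown to 5 dp, full precision carried).
D = 0.65079² + 0.11111² + 0.03968² + 0.09524² + 0.03175² + 0.04762² + 0.02381² = 0.42353 + 0.01235 + 0.00157 + 0.00907 + 0.00101 + 0.00227 + 0.00057 = 0.45037.
So 1 − D = 0.54963, i.e. 0.550 to 3 decimal places.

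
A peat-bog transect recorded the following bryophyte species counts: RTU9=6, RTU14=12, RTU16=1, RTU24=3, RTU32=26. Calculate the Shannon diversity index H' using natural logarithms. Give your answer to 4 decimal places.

1.1925

Total N = 6+12+1+3+26 = 48, so the proportions are 0.125, 0.25, 0.020833, 0.0625, 0.541667 (working shown to 6 dp, full precision carried).
Each pᵢ ln pᵢ term: 0.125×(-2.079442)=-0.259930, 0.25×(-1.386294)=-0.346574, 0.020833×(-3.871201)=-0.080650, 0.0625×(-2.772589)=-0.173287, 0.541667×(-0.613104)=-0.332098.
Sum = -1.192539, so H' = 1.1925.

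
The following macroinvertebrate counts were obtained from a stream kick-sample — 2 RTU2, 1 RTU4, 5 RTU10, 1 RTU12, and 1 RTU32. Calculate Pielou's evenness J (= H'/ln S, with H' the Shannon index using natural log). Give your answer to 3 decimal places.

0.845

Total N = 2+1+5+1+1 = 10, so the proportions are 0.2, 0.1, 0.5, 0.1, 0.1 (working shown to 5 dp, full precision carried).
H' = −Σ pᵢ ln pᵢ = −((-0.32189) + (-0.23026) + (-0.34657) + (-0.23026) + (-0.23026)) = 1.35924.
With S = 5 species, ln S = 1.60944, so J = 1.35924/1.60944 = 0.84454, i.e. 0.845 to 3 decimal places.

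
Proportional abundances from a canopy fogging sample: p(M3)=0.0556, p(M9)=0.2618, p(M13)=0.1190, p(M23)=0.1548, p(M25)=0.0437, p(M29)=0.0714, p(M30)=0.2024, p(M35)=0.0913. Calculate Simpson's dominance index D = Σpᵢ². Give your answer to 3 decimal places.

0.166

D = 0.0556² + 0.2618² + 0.119² + 0.1548² + 0.0437² + 0.0714² + 0.2024² + 0.0913² = 0.00309 + 0.06854 + 0.01416 + 0.02396 + 0.00191 + 0.00510 + 0.04097 + 0.00834 = 0.16606 (working shown to 5 dp, full precision carried).
To 3 decimal places, D = 0.166.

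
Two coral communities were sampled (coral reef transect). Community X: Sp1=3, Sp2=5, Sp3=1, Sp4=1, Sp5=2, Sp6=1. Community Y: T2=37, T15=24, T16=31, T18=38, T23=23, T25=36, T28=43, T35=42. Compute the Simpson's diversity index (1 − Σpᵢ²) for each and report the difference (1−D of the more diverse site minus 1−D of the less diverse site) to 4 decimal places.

0.1122

Community X: N=13, proportions 0.230769, 0.384615, 0.076923, 0.076923, 0.153846, 0.076923, giving 1−D = 0.757396 (working shown to 6 dp, full precision carried).
Community Y: N=274, proportions 0.135036, 0.087591, 0.113139, 0.138686, 0.083942, 0.131387, 0.156934, 0.153285, giving 1−D = 0.869625.
Difference = |0.757396 − 0.869625| = 0.112229, i.e. 0.1122 to 4 decimal places.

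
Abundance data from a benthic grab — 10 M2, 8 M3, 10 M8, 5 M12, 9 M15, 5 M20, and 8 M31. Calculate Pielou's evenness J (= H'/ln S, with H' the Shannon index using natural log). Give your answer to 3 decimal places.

0.983

Total N = 10+8+10+5+9+5+8 = 55, so the proportions are 0.18182, 0.14545, 0.18182, 0.09091, 0.16364, 0.09091, 0.14545 (working shown to 5 dp, full precision carried).
H' = −Σ pᵢ ln pᵢ = −((-0.30995) + (-0.28042) + (-0.30995) + (-0.21799) + (-0.29620) + (-0.21799) + (-0.28042)) = 1.91293.
With S = 7 species, ln S = 1.94591, so J = 1.91293/1.94591 = 0.98305, i.e. 0.983 to 3 decimal places.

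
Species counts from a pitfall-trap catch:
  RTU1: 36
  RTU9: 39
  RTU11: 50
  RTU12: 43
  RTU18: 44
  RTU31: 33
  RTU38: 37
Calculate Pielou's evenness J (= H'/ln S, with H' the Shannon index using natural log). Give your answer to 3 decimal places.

0.996

Total N = 36+39+50+43+44+33+37 = 282, so the proportions are 0.12766, 0.1383, 0.1773, 0.15248, 0.15603, 0.11702, 0.13121 (working shown to 5 dp, full precision carried).
H' = −Σ pᵢ ln pᵢ = −((-0.26277) + (-0.27360) + (-0.30672) + (-0.28677) + (-0.28986) + (-0.25106) + (-0.26648)) = 1.93726.
With S = 7 species, ln S = 1.94591, so J = 1.93726/1.94591 = 0.99555, i.e. 0.996 to 3 decimal places.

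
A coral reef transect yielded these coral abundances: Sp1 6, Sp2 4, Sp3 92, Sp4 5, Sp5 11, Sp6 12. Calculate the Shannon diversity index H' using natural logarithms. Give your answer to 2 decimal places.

Total N = 6+4+92+5+11+12 = 130, so the proportions are 0.0462, 0.0308, 0.7077, 0.0385, 0.0846, 0.0923 (working shown to 4 dp, full precision carried).
Each pᵢ ln pᵢ term: 0.0462×(-3.0758)=-0.1420, 0.0308×(-3.4812)=-0.1071, 0.7077×(-0.3457)=-0.2447, 0.0385×(-3.2581)=-0.1253, 0.0846×(-2.4696)=-0.2090, 0.0923×(-2.3826)=-0.2199.
Sum = -1.0480, so H' = 1.05.

1.05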